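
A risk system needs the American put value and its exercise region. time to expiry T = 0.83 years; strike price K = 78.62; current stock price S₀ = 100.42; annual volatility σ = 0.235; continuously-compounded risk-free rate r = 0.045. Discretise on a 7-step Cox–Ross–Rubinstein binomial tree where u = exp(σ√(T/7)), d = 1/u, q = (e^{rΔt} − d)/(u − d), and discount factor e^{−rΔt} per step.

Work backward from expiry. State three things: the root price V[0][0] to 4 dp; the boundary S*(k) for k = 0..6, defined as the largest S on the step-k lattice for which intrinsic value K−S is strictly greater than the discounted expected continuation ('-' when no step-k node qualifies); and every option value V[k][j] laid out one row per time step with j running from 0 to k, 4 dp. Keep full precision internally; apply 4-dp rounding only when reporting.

price = 0.7172
boundary = - - - - - 67.0045 72.6519
tree:
0.7172
1.3122 0.1595
2.3612 0.3291 0.0000
4.1576 0.6792 0.0000 0.0000
7.1042 1.4016 0.0000 0.0000 0.0000
11.6155 2.8922 0.0000 0.0000 0.0000 0.0000
16.8240 5.9681 0.0000 0.0000 0.0000 0.0000 0.0000
21.6276 11.6155 0.0000 0.0000 0.0000 0.0000 0.0000 0.0000

Δt=0.11857, u=1.08428, d=0.92227, q=0.51280, disc=e^(-rΔt)=0.99468
k=7 terminal: V=max(K-S,0) → 21.6276 11.6155 0.0000 0.0000 0.0000 0.0000 0.0000 0.0000
k=6: j=0 S=61.7960 intr=16.8240 cont=16.4056 V=16.8240[EX]; j=1 S=72.6519 intr=5.9681 cont=5.6289 V=5.9681[EX]; j=2 S=85.4149 intr=0.0000 cont=0.0000 V=0.0000[hold]; j=3 S=100.4200 intr=0.0000 cont=0.0000 V=0.0000[hold]; j=4 S=118.0611 intr=0.0000 cont=0.0000 V=0.0000[hold]; j=5 S=138.8012 intr=0.0000 cont=0.0000 V=0.0000[hold]; j=6 S=163.1849 intr=0.0000 cont=0.0000 V=0.0000[hold]  S*(6)=72.6519
k=5: j=0 S=67.0045 intr=11.6155 cont=11.1971 V=11.6155[EX]; j=1 S=78.7754 intr=0.0000 cont=2.8922 V=2.8922[hold]; j=2 S=92.6141 intr=0.0000 cont=0.0000 V=0.0000[hold]; j=3 S=108.8839 intr=0.0000 cont=0.0000 V=0.0000[hold]; j=4 S=128.0118 intr=0.0000 cont=0.0000 V=0.0000[hold]; j=5 S=150.5000 intr=0.0000 cont=0.0000 V=0.0000[hold]  S*(5)=67.0045
k=4: j=0 S=72.6519 intr=5.9681 cont=7.1042 V=7.1042[hold]; j=1 S=85.4149 intr=0.0000 cont=1.4016 V=1.4016[hold]; j=2 S=100.4200 intr=0.0000 cont=0.0000 V=0.0000[hold]; j=3 S=118.0611 intr=0.0000 cont=0.0000 V=0.0000[hold]; j=4 S=138.8012 intr=0.0000 cont=0.0000 V=0.0000[hold]  S*(4)=-
k=3: j=0 S=78.7754 intr=0.0000 cont=4.1576 V=4.1576[hold]; j=1 S=92.6141 intr=0.0000 cont=0.6792 V=0.6792[hold]; j=2 S=108.8839 intr=0.0000 cont=0.0000 V=0.0000[hold]; j=3 S=128.0118 intr=0.0000 cont=0.0000 V=0.0000[hold]  S*(3)=-
k=2: j=0 S=85.4149 intr=0.0000 cont=2.3612 V=2.3612[hold]; j=1 S=100.4200 intr=0.0000 cont=0.3291 V=0.3291[hold]; j=2 S=118.0611 intr=0.0000 cont=0.0000 V=0.0000[hold]  S*(2)=-
k=1: j=0 S=92.6141 intr=0.0000 cont=1.3122 V=1.3122[hold]; j=1 S=108.8839 intr=0.0000 cont=0.1595 V=0.1595[hold]  S*(1)=-
k=0: j=0 S=100.4200 intr=0.0000 cont=0.7172 V=0.7172[hold]  S*(0)=-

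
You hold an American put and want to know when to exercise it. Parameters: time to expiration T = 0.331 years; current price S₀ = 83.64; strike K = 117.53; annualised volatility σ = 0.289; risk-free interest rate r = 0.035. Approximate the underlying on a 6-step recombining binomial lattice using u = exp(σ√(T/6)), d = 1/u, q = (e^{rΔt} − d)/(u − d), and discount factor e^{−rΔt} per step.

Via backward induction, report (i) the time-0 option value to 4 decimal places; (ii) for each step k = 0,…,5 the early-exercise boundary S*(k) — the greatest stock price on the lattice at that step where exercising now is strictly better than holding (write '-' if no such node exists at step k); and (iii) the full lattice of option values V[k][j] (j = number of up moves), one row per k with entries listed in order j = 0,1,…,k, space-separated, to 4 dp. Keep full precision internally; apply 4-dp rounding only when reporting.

Δt=0.05517  u=1.07024  d=0.93437  q=0.49726  discount=0.99807
step 6 (expiry): payoffs max(K−S,0) = 61.8708 53.7777 44.5078 33.8900 21.7283 7.7983 0.0000
step 5: (k=5,j=0): S=59.5685, (K−S)⁺=57.9615, hold=57.7348 ⇒ V=57.9615 exercise | (k=5,j=1): S=68.2300, (K−S)⁺=49.3000, hold=49.0733 ⇒ V=49.3000 exercise | (k=5,j=2): S=78.1510, (K−S)⁺=39.3790, hold=39.1523 ⇒ V=39.3790 exercise | (k=5,j=3): S=89.5145, (K−S)⁺=28.0155, hold=27.7888 ⇒ V=28.0155 exercise | (k=5,j=4): S=102.5304, (K−S)⁺=14.9996, hold=14.7729 ⇒ V=14.9996 exercise | (k=5,j=5): S=117.4388, (K−S)⁺=0.0912, hold=3.9129 ⇒ V=3.9129 continue  boundary S*=102.5304
step 4: (k=4,j=0): S=63.7523, (K−S)⁺=53.7777, hold=53.5510 ⇒ V=53.7777 exercise | (k=4,j=1): S=73.0222, (K−S)⁺=44.5078, hold=44.2811 ⇒ V=44.5078 exercise | (k=4,j=2): S=83.6400, (K−S)⁺=33.8900, hold=33.6633 ⇒ V=33.8900 exercise | (k=4,j=3): S=95.8017, (K−S)⁺=21.7283, hold=21.5016 ⇒ V=21.7283 exercise | (k=4,j=4): S=109.7317, (K−S)⁺=7.7983, hold=9.4683 ⇒ V=9.4683 continue  boundary S*=95.8017
step 3: (k=3,j=0): S=68.2300, (K−S)⁺=49.3000, hold=49.0733 ⇒ V=49.3000 exercise | (k=3,j=1): S=78.1510, (K−S)⁺=39.3790, hold=39.1523 ⇒ V=39.3790 exercise | (k=3,j=2): S=89.5145, (K−S)⁺=28.0155, hold=27.7888 ⇒ V=28.0155 exercise | (k=3,j=3): S=102.5304, (K−S)⁺=14.9996, hold=15.6017 ⇒ V=15.6017 continue  boundary S*=89.5145
step 2: (k=2,j=0): S=73.0222, (K−S)⁺=44.5078, hold=44.2811 ⇒ V=44.5078 exercise | (k=2,j=1): S=83.6400, (K−S)⁺=33.8900, hold=33.6633 ⇒ V=33.8900 exercise | (k=2,j=2): S=95.8017, (K−S)⁺=21.7283, hold=21.8005 ⇒ V=21.8005 continue  boundary S*=83.6400
step 1: (k=1,j=0): S=78.1510, (K−S)⁺=39.3790, hold=39.1523 ⇒ V=39.3790 exercise | (k=1,j=1): S=89.5145, (K−S)⁺=28.0155, hold=27.8246 ⇒ V=28.0155 exercise  boundary S*=89.5145
step 0: (k=0,j=0): S=83.6400, (K−S)⁺=33.8900, hold=33.6633 ⇒ V=33.8900 exercise  boundary S*=83.6400

price = 33.8900
boundary = 83.6400 89.5145 83.6400 89.5145 95.8017 102.5304
tree:
33.8900
39.3790 28.0155
44.5078 33.8900 21.8005
49.3000 39.3790 28.0155 15.6017
53.7777 44.5078 33.8900 21.7283 9.4683
57.9615 49.3000 39.3790 28.0155 14.9996 3.9129
61.8708 53.7777 44.5078 33.8900 21.7283 7.7983 0.0000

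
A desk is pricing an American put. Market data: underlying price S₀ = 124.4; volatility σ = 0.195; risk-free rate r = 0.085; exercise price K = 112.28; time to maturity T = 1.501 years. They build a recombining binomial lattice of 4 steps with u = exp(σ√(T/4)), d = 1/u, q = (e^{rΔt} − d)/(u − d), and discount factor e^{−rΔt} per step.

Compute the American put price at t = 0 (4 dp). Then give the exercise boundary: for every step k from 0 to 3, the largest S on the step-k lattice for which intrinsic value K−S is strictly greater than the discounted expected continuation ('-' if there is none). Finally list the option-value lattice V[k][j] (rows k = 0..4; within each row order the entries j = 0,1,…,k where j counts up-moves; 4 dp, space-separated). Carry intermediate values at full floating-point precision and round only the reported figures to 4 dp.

price = 3.0271
boundary = - - 97.9637 86.9336
tree:
3.0271
6.6962 0.7987
14.3163 2.0902 0.0000
25.3464 5.4703 0.0000 0.0000
35.1346 14.3163 0.0000 0.0000 0.0000

Δt=0.37525, u=1.12688, d=0.88741, q=0.60551, disc=e^(-rΔt)=0.96861
k=4 terminal: V=max(K-S,0) → 35.1346 14.3163 0.0000 0.0000 0.0000
k=3: j=0 S=86.9336 intr=25.3464 cont=21.8216 V=25.3464[EX]; j=1 S=110.3933 intr=1.8867 cont=5.4703 V=5.4703[hold]; j=2 S=140.1838 intr=0.0000 cont=0.0000 V=0.0000[hold]; j=3 S=178.0135 intr=0.0000 cont=0.0000 V=0.0000[hold]  S*(3)=86.9336
k=2: j=0 S=97.9637 intr=14.3163 cont=12.8933 V=14.3163[EX]; j=1 S=124.4000 intr=0.0000 cont=2.0902 V=2.0902[hold]; j=2 S=157.9703 intr=0.0000 cont=0.0000 V=0.0000[hold]  S*(2)=97.9637
k=1: j=0 S=110.3933 intr=1.8867 cont=6.6962 V=6.6962[hold]; j=1 S=140.1838 intr=0.0000 cont=0.7987 V=0.7987[hold]  S*(1)=-
k=0: j=0 S=124.4000 intr=0.0000 cont=3.0271 V=3.0271[hold]  S*(0)=-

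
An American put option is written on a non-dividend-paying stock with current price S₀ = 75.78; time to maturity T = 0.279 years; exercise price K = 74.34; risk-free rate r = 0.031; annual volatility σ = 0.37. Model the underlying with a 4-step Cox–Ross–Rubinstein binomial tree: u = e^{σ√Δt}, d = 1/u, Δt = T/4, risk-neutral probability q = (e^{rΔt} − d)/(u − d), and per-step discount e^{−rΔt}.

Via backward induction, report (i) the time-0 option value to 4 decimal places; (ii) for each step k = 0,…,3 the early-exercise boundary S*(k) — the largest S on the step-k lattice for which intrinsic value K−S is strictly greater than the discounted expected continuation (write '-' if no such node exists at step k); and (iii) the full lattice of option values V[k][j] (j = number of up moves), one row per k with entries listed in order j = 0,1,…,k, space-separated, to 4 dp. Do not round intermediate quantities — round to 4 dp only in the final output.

Δt=0.06975  u=1.10265  d=0.90690  q=0.48665  discount=0.99784
step 4 (expiry): payoffs max(K−S,0) = 23.0773 12.0127 0.0000 0.0000 0.0000
step 3: (k=3,j=0): S=56.5249, (K−S)⁺=17.8151, hold=17.6546 ⇒ V=17.8151 exercise | (k=3,j=1): S=68.7252, (K−S)⁺=5.6148, hold=6.1534 ⇒ V=6.1534 continue | (k=3,j=2): S=83.5589, (K−S)⁺=0.0000, hold=0.0000 ⇒ V=0.0000 continue | (k=3,j=3): S=101.5943, (K−S)⁺=0.0000, hold=0.0000 ⇒ V=0.0000 continue  boundary S*=56.5249
step 2: (k=2,j=0): S=62.3273, (K−S)⁺=12.0127, hold=12.1138 ⇒ V=12.1138 continue | (k=2,j=1): S=75.7800, (K−S)⁺=0.0000, hold=3.1521 ⇒ V=3.1521 continue | (k=2,j=2): S=92.1364, (K−S)⁺=0.0000, hold=0.0000 ⇒ V=0.0000 continue  boundary S*=-
step 1: (k=1,j=0): S=68.7252, (K−S)⁺=5.6148, hold=7.7358 ⇒ V=7.7358 continue | (k=1,j=1): S=83.5589, (K−S)⁺=0.0000, hold=1.6146 ⇒ V=1.6146 continue  boundary S*=-
step 0: (k=0,j=0): S=75.7800, (K−S)⁺=0.0000, hold=4.7467 ⇒ V=4.7467 continue  boundary S*=-

price = 4.7467
boundary = - - - 56.5249
tree:
4.7467
7.7358 1.6146
12.1138 3.1521 0.0000
17.8151 6.1534 0.0000 0.0000
23.0773 12.0127 0.0000 0.0000 0.0000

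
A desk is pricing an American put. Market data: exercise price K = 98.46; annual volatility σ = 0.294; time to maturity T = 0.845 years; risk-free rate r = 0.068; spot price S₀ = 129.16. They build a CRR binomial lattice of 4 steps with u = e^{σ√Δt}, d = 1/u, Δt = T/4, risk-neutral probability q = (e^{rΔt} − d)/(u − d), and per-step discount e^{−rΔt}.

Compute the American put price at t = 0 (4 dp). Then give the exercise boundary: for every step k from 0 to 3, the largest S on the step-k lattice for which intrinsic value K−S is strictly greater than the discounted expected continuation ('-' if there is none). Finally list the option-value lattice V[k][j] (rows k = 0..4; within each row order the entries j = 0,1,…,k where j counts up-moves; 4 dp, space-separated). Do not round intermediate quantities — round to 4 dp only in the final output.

Δt=0.21125  u=1.14468  d=0.87360  q=0.51964  discount=0.98574
step 4 (expiry): payoffs max(K−S,0) = 23.2308 0.0000 0.0000 0.0000 0.0000
step 3: (k=3,j=0): S=86.1136, (K−S)⁺=12.3464, hold=10.9999 ⇒ V=12.3464 exercise | (k=3,j=1): S=112.8347, (K−S)⁺=0.0000, hold=0.0000 ⇒ V=0.0000 continue | (k=3,j=2): S=147.8473, (K−S)⁺=0.0000, hold=0.0000 ⇒ V=0.0000 continue | (k=3,j=3): S=193.7243, (K−S)⁺=0.0000, hold=0.0000 ⇒ V=0.0000 continue  boundary S*=86.1136
step 2: (k=2,j=0): S=98.5728, (K−S)⁺=0.0000, hold=5.8461 ⇒ V=5.8461 continue | (k=2,j=1): S=129.1600, (K−S)⁺=0.0000, hold=0.0000 ⇒ V=0.0000 continue | (k=2,j=2): S=169.2384, (K−S)⁺=0.0000, hold=0.0000 ⇒ V=0.0000 continue  boundary S*=-
step 1: (k=1,j=0): S=112.8347, (K−S)⁺=0.0000, hold=2.7681 ⇒ V=2.7681 continue | (k=1,j=1): S=147.8473, (K−S)⁺=0.0000, hold=0.0000 ⇒ V=0.0000 continue  boundary S*=-
step 0: (k=0,j=0): S=129.1600, (K−S)⁺=0.0000, hold=1.3107 ⇒ V=1.3107 continue  boundary S*=-

price = 1.3107
boundary = - - - 86.1136
tree:
1.3107
2.7681 0.0000
5.8461 0.0000 0.0000
12.3464 0.0000 0.0000 0.0000
23.2308 0.0000 0.0000 0.0000 0.0000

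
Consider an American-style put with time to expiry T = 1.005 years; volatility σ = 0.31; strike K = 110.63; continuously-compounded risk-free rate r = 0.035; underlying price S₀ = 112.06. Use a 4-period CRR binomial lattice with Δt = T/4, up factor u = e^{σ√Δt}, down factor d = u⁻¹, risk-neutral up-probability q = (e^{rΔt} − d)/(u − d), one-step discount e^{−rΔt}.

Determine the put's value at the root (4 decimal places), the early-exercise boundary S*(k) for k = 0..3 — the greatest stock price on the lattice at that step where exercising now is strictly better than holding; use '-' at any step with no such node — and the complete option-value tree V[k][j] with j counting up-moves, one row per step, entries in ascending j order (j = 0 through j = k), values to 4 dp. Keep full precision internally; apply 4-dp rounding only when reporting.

price = 10.9496
boundary = - - 82.1265 95.9328
tree:
10.9496
18.0312 3.7629
28.5035 7.4367 0.0000
40.3229 14.6972 0.0000 0.0000
50.4412 28.5035 0.0000 0.0000 0.0000

Δt=0.25125, u=1.16811, d=0.85608, q=0.48954, disc=e^(-rΔt)=0.99124
k=4 terminal: V=max(K-S,0) → 50.4412 28.5035 0.0000 0.0000 0.0000
k=3: j=0 S=70.3071 intr=40.3229 cont=39.3543 V=40.3229[EX]; j=1 S=95.9328 intr=14.6972 cont=14.4226 V=14.6972[EX]; j=2 S=130.8984 intr=0.0000 cont=0.0000 V=0.0000[hold]; j=3 S=178.6084 intr=0.0000 cont=0.0000 V=0.0000[hold]  S*(3)=95.9328
k=2: j=0 S=82.1265 intr=28.5035 cont=27.5349 V=28.5035[EX]; j=1 S=112.0600 intr=0.0000 cont=7.4367 V=7.4367[hold]; j=2 S=152.9037 intr=0.0000 cont=0.0000 V=0.0000[hold]  S*(2)=82.1265
k=1: j=0 S=95.9328 intr=14.6972 cont=18.0312 V=18.0312[hold]; j=1 S=130.8984 intr=0.0000 cont=3.7629 V=3.7629[hold]  S*(1)=-
k=0: j=0 S=112.0600 intr=0.0000 cont=10.9496 V=10.9496[hold]  S*(0)=-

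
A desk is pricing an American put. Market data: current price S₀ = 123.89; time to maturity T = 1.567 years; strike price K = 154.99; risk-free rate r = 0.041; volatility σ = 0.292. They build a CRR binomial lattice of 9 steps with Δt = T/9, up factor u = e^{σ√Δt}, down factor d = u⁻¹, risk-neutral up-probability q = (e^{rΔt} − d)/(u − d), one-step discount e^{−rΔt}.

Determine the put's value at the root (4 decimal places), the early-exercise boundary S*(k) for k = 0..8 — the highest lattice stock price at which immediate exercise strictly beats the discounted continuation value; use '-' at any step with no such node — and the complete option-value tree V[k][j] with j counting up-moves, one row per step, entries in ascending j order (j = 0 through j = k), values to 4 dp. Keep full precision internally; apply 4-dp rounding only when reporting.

Δt=0.17411, u=1.12958, d=0.88529, q=0.49890, disc=e^(-rΔt)=0.99289
k=9 terminal: V=max(K-S,0) → 113.6091 102.1905 87.6210 69.0311 45.3116 15.0469 0.0000 0.0000 0.0000 0.0000
k=8: j=0 S=46.7428 intr=108.2472 cont=107.1447 V=108.2472[EX]; j=1 S=59.6410 intr=95.3490 cont=94.2465 V=95.3490[EX]; j=2 S=76.0984 intr=78.8916 cont=77.7891 V=78.8916[EX]; j=3 S=97.0970 intr=57.8930 cont=56.7905 V=57.8930[EX]; j=4 S=123.8900 intr=31.1000 cont=29.9975 V=31.1000[EX]; j=5 S=158.0763 intr=0.0000 cont=7.4863 V=7.4863[hold]; j=6 S=201.6959 intr=0.0000 cont=0.0000 V=0.0000[hold]; j=7 S=257.3519 intr=0.0000 cont=0.0000 V=0.0000[hold]; j=8 S=328.3657 intr=0.0000 cont=0.0000 V=0.0000[hold]  S*(8)=123.8900
k=7: j=0 S=52.7995 intr=102.1905 cont=101.0880 V=102.1905[EX]; j=1 S=67.3690 intr=87.6210 cont=86.5185 V=87.6210[EX]; j=2 S=85.9589 intr=69.0311 cont=67.9287 V=69.0311[EX]; j=3 S=109.6784 intr=45.3116 cont=44.2091 V=45.3116[EX]; j=4 S=139.9431 intr=15.0469 cont=19.1816 V=19.1816[hold]; j=5 S=178.5590 intr=0.0000 cont=3.7247 V=3.7247[hold]; j=6 S=227.8307 intr=0.0000 cont=0.0000 V=0.0000[hold]; j=7 S=290.6984 intr=0.0000 cont=0.0000 V=0.0000[hold]  S*(7)=109.6784
k=6: j=0 S=59.6410 intr=95.3490 cont=94.2465 V=95.3490[EX]; j=1 S=76.0984 intr=78.8916 cont=77.7891 V=78.8916[EX]; j=2 S=97.0970 intr=57.8930 cont=56.7905 V=57.8930[EX]; j=3 S=123.8900 intr=31.1000 cont=32.0457 V=32.0457[hold]; j=4 S=158.0763 intr=0.0000 cont=11.3885 V=11.3885[hold]; j=5 S=201.6959 intr=0.0000 cont=1.8531 V=1.8531[hold]; j=6 S=257.3519 intr=0.0000 cont=0.0000 V=0.0000[hold]  S*(6)=97.0970
k=5: j=0 S=67.3690 intr=87.6210 cont=86.5185 V=87.6210[EX]; j=1 S=85.9589 intr=69.0311 cont=67.9287 V=69.0311[EX]; j=2 S=109.6784 intr=45.3116 cont=44.6776 V=45.3116[EX]; j=3 S=139.9431 intr=15.0469 cont=21.5851 V=21.5851[hold]; j=4 S=178.5590 intr=0.0000 cont=6.5841 V=6.5841[hold]; j=5 S=227.8307 intr=0.0000 cont=0.9220 V=0.9220[hold]  S*(5)=109.6784
k=4: j=0 S=76.0984 intr=78.8916 cont=77.7891 V=78.8916[EX]; j=1 S=97.0970 intr=57.8930 cont=56.7905 V=57.8930[EX]; j=2 S=123.8900 intr=31.1000 cont=33.2363 V=33.2363[hold]; j=3 S=158.0763 intr=0.0000 cont=14.0008 V=14.0008[hold]; j=4 S=201.6959 intr=0.0000 cont=3.7325 V=3.7325[hold]  S*(4)=97.0970
k=3: j=0 S=85.9589 intr=69.0311 cont=67.9287 V=69.0311[EX]; j=1 S=109.6784 intr=45.3116 cont=45.2674 V=45.3116[EX]; j=2 S=139.9431 intr=15.0469 cont=23.4714 V=23.4714[hold]; j=3 S=178.5590 intr=0.0000 cont=8.8147 V=8.8147[hold]  S*(3)=109.6784
k=2: j=0 S=97.0970 intr=57.8930 cont=56.7905 V=57.8930[EX]; j=1 S=123.8900 intr=31.1000 cont=34.1707 V=34.1707[hold]; j=2 S=158.0763 intr=0.0000 cont=16.0442 V=16.0442[hold]  S*(2)=97.0970
k=1: j=0 S=109.6784 intr=45.3116 cont=45.7302 V=45.7302[hold]; j=1 S=139.9431 intr=15.0469 cont=24.9486 V=24.9486[hold]  S*(1)=-
k=0: j=0 S=123.8900 intr=31.1000 cont=35.1106 V=35.1106[hold]  S*(0)=-

price = 35.1106
boundary = - - 97.0970 109.6784 97.0970 109.6784 97.0970 109.6784 123.8900
tree:
35.1106
45.7302 24.9486
57.8930 34.1707 16.0442
69.0311 45.3116 23.4714 8.8147
78.8916 57.8930 33.2363 14.0008 3.7325
87.6210 69.0311 45.3116 21.5851 6.5841 0.9220
95.3490 78.8916 57.8930 32.0457 11.3885 1.8531 0.0000
102.1905 87.6210 69.0311 45.3116 19.1816 3.7247 0.0000 0.0000
108.2472 95.3490 78.8916 57.8930 31.1000 7.4863 0.0000 0.0000 0.0000
113.6091 102.1905 87.6210 69.0311 45.3116 15.0469 0.0000 0.0000 0.0000 0.0000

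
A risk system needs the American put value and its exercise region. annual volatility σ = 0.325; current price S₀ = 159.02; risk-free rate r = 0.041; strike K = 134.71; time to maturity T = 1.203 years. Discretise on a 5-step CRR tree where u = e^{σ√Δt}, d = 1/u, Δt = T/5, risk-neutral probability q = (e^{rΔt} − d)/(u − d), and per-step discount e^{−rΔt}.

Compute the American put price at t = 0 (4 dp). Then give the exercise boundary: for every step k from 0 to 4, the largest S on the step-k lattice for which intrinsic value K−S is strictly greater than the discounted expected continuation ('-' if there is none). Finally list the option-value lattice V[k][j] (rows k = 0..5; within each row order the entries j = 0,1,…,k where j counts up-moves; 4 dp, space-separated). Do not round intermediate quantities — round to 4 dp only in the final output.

Δt=0.24060  u=1.17283  d=0.85264  q=0.49119  discount=0.99018
step 5 (expiry): payoffs max(K−S,0) = 63.0487 36.1384 0.0000 0.0000 0.0000 0.0000
step 4: (k=4,j=0): S=84.0462, (K−S)⁺=50.6638, hold=49.3414 ⇒ V=50.6638 exercise | (k=4,j=1): S=115.6072, (K−S)⁺=19.1028, hold=18.2070 ⇒ V=19.1028 exercise | (k=4,j=2): S=159.0200, (K−S)⁺=0.0000, hold=0.0000 ⇒ V=0.0000 continue | (k=4,j=3): S=218.7351, (K−S)⁺=0.0000, hold=0.0000 ⇒ V=0.0000 continue | (k=4,j=4): S=300.8744, (K−S)⁺=0.0000, hold=0.0000 ⇒ V=0.0000 continue  boundary S*=115.6072
step 3: (k=3,j=0): S=98.5716, (K−S)⁺=36.1384, hold=34.8161 ⇒ V=36.1384 exercise | (k=3,j=1): S=135.5871, (K−S)⁺=0.0000, hold=9.6242 ⇒ V=9.6242 continue | (k=3,j=2): S=186.5027, (K−S)⁺=0.0000, hold=0.0000 ⇒ V=0.0000 continue | (k=3,j=3): S=256.5381, (K−S)⁺=0.0000, hold=0.0000 ⇒ V=0.0000 continue  boundary S*=98.5716
step 2: (k=2,j=0): S=115.6072, (K−S)⁺=19.1028, hold=22.8880 ⇒ V=22.8880 continue | (k=2,j=1): S=159.0200, (K−S)⁺=0.0000, hold=4.8488 ⇒ V=4.8488 continue | (k=2,j=2): S=218.7351, (K−S)⁺=0.0000, hold=0.0000 ⇒ V=0.0000 continue  boundary S*=-
step 1: (k=1,j=0): S=135.5871, (K−S)⁺=0.0000, hold=13.8896 ⇒ V=13.8896 continue | (k=1,j=1): S=186.5027, (K−S)⁺=0.0000, hold=2.4429 ⇒ V=2.4429 continue  boundary S*=-
step 0: (k=0,j=0): S=159.0200, (K−S)⁺=0.0000, hold=8.1859 ⇒ V=8.1859 continue  boundary S*=-

price = 8.1859
boundary = - - - 98.5716 115.6072
tree:
8.1859
13.8896 2.4429
22.8880 4.8488 0.0000
36.1384 9.6242 0.0000 0.0000
50.6638 19.1028 0.0000 0.0000 0.0000
63.0487 36.1384 0.0000 0.0000 0.0000 0.0000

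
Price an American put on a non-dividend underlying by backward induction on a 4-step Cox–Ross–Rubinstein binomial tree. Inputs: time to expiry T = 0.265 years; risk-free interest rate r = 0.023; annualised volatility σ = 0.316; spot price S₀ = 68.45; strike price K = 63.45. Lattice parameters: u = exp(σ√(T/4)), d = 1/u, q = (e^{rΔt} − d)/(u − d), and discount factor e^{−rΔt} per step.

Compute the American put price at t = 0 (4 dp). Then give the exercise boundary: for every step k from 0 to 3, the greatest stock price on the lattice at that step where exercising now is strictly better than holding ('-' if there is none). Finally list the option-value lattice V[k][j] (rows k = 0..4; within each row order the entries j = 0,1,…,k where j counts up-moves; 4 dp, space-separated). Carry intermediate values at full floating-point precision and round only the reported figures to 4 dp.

price = 2.3305
boundary = - - - 53.6294
tree:
2.3305
3.8974 0.7007
6.3247 1.3734 0.0000
9.8206 2.6919 0.0000 0.0000
14.0099 5.2763 0.0000 0.0000 0.0000

Δt=0.06625  u=1.08473  d=0.92188  q=0.48904  discount=0.99848
step 4 (expiry): payoffs max(K−S,0) = 14.0099 5.2763 0.0000 0.0000 0.0000
step 3: (k=3,j=0): S=53.6294, (K−S)⁺=9.8206, hold=9.7240 ⇒ V=9.8206 exercise | (k=3,j=1): S=63.1030, (K−S)⁺=0.3470, hold=2.6919 ⇒ V=2.6919 continue | (k=3,j=2): S=74.2501, (K−S)⁺=0.0000, hold=0.0000 ⇒ V=0.0000 continue | (k=3,j=3): S=87.3663, (K−S)⁺=0.0000, hold=0.0000 ⇒ V=0.0000 continue  boundary S*=53.6294
step 2: (k=2,j=0): S=58.1737, (K−S)⁺=5.2763, hold=6.3247 ⇒ V=6.3247 continue | (k=2,j=1): S=68.4500, (K−S)⁺=0.0000, hold=1.3734 ⇒ V=1.3734 continue | (k=2,j=2): S=80.5417, (K−S)⁺=0.0000, hold=0.0000 ⇒ V=0.0000 continue  boundary S*=-
step 1: (k=1,j=0): S=63.1030, (K−S)⁺=0.3470, hold=3.8974 ⇒ V=3.8974 continue | (k=1,j=1): S=74.2501, (K−S)⁺=0.0000, hold=0.7007 ⇒ V=0.7007 continue  boundary S*=-
step 0: (k=0,j=0): S=68.4500, (K−S)⁺=0.0000, hold=2.3305 ⇒ V=2.3305 continue  boundary S*=-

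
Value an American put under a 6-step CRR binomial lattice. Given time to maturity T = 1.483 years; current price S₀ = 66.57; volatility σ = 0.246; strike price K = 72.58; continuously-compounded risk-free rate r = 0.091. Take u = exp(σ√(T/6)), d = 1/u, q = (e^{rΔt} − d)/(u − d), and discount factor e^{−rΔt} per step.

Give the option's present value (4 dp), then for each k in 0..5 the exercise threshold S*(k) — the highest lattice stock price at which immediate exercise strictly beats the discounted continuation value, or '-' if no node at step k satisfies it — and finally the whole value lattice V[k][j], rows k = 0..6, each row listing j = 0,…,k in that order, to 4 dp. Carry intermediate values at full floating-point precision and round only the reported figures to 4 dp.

params: Δt=0.24717 u=1.13009 d=0.88488 q=0.56223 e^(-rΔt)=0.97776
t_6 payoffs: 40.6212 31.7650 20.4546 6.0100 0.0000 0.0000 0.0000
t_5: node(5,0) S=36.1165 payoff=36.4635 vs cont=34.8493 → 36.4635 [stop]  node(5,1) S=46.1248 payoff=26.4552 vs cont=24.8409 → 26.4552 [stop]  node(5,2) S=58.9066 payoff=13.6734 vs cont=12.0591 → 13.6734 [stop]  node(5,3) S=75.2304 payoff=0.0000 vs cont=2.5725 → 2.5725 [wait]  node(5,4) S=96.0777 payoff=0.0000 vs cont=0.0000 → 0.0000 [wait]  node(5,5) S=122.7021 payoff=0.0000 vs cont=0.0000 → 0.0000 [wait]  ⇒ S*(5)=58.9066
t_4: node(4,0) S=40.8150 payoff=31.7650 vs cont=30.1507 → 31.7650 [stop]  node(4,1) S=52.1254 payoff=20.4546 vs cont=18.8404 → 20.4546 [stop]  node(4,2) S=66.5700 payoff=6.0100 vs cont=7.2669 → 7.2669 [wait]  node(4,3) S=85.0174 payoff=0.0000 vs cont=1.1011 → 1.1011 [wait]  node(4,4) S=108.5768 payoff=0.0000 vs cont=0.0000 → 0.0000 [wait]  ⇒ S*(4)=52.1254
t_3: node(3,0) S=46.1248 payoff=26.4552 vs cont=24.8409 → 26.4552 [stop]  node(3,1) S=58.9066 payoff=13.6734 vs cont=12.7501 → 13.6734 [stop]  node(3,2) S=75.2304 payoff=0.0000 vs cont=3.7158 → 3.7158 [wait]  node(3,3) S=96.0777 payoff=0.0000 vs cont=0.4713 → 0.4713 [wait]  ⇒ S*(3)=58.9066
t_2: node(2,0) S=52.1254 payoff=20.4546 vs cont=18.8404 → 20.4546 [stop]  node(2,1) S=66.5700 payoff=6.0100 vs cont=7.8954 → 7.8954 [wait]  node(2,2) S=85.0174 payoff=0.0000 vs cont=1.8496 → 1.8496 [wait]  ⇒ S*(2)=52.1254
t_1: node(1,0) S=58.9066 payoff=13.6734 vs cont=13.0956 → 13.6734 [stop]  node(1,1) S=75.2304 payoff=0.0000 vs cont=4.3963 → 4.3963 [wait]  ⇒ S*(1)=58.9066
t_0: node(0,0) S=66.5700 payoff=6.0100 vs cont=8.2694 → 8.2694 [wait]  ⇒ S*(0)=-

price = 8.2694
boundary = - 58.9066 52.1254 58.9066 52.1254 58.9066
tree:
8.2694
13.6734 4.3963
20.4546 7.8954 1.8496
26.4552 13.6734 3.7158 0.4713
31.7650 20.4546 7.2669 1.1011 0.0000
36.4635 26.4552 13.6734 2.5725 0.0000 0.0000
40.6212 31.7650 20.4546 6.0100 0.0000 0.0000 0.0000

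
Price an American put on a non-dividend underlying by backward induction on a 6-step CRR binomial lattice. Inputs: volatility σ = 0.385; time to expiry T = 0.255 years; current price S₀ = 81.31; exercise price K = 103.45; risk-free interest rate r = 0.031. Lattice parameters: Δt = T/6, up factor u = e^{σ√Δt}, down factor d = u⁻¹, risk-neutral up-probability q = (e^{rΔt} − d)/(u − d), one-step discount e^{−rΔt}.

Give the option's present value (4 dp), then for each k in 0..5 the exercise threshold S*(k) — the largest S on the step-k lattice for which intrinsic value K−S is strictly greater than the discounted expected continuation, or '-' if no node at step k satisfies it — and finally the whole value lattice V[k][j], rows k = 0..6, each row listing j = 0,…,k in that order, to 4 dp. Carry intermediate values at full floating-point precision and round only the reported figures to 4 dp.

Δt=0.04250, u=1.08260, d=0.92370, q=0.48846, disc=e^(-rΔt)=0.99868
k=6 terminal: V=max(K-S,0) → 52.9461 44.2578 34.0748 22.1400 8.1520 0.0000 0.0000
k=5: j=0 S=54.6757 intr=48.7743 cont=48.6381 V=48.7743[EX]; j=1 S=64.0818 intr=39.3682 cont=39.2320 V=39.3682[EX]; j=2 S=75.1059 intr=28.3441 cont=28.2079 V=28.3441[EX]; j=3 S=88.0266 intr=15.4234 cont=15.2872 V=15.4234[EX]; j=4 S=103.1700 intr=0.2800 cont=4.1646 V=4.1646[hold]; j=5 S=120.9186 intr=0.0000 cont=0.0000 V=0.0000[hold]  S*(5)=88.0266
k=4: j=0 S=59.1922 intr=44.2578 cont=44.1216 V=44.2578[EX]; j=1 S=69.3752 intr=34.0748 cont=33.9386 V=34.0748[EX]; j=2 S=81.3100 intr=22.1400 cont=22.0038 V=22.1400[EX]; j=3 S=95.2980 intr=8.1520 cont=9.9108 V=9.9108[hold]; j=4 S=111.6923 intr=0.0000 cont=2.1275 V=2.1275[hold]  S*(4)=81.3100
k=3: j=0 S=64.0818 intr=39.3682 cont=39.2320 V=39.3682[EX]; j=1 S=75.1059 intr=28.3441 cont=28.2079 V=28.3441[EX]; j=2 S=88.0266 intr=15.4234 cont=16.1452 V=16.1452[hold]; j=3 S=103.1700 intr=0.2800 cont=6.1009 V=6.1009[hold]  S*(3)=75.1059
k=2: j=0 S=69.3752 intr=34.0748 cont=33.9386 V=34.0748[EX]; j=1 S=81.3100 intr=22.1400 cont=22.3559 V=22.3559[hold]; j=2 S=95.2980 intr=8.1520 cont=11.2241 V=11.2241[hold]  S*(2)=69.3752
k=1: j=0 S=75.1059 intr=28.3441 cont=28.3132 V=28.3441[EX]; j=1 S=88.0266 intr=15.4234 cont=16.8961 V=16.8961[hold]  S*(1)=75.1059
k=0: j=0 S=81.3100 intr=22.1400 cont=22.7222 V=22.7222[hold]  S*(0)=-

price = 22.7222
boundary = - 75.1059 69.3752 75.1059 81.3100 88.0266
tree:
22.7222
28.3441 16.8961
34.0748 22.3559 11.2241
39.3682 28.3441 16.1452 6.1009
44.2578 34.0748 22.1400 9.9108 2.1275
48.7743 39.3682 28.3441 15.4234 4.1646 0.0000
52.9461 44.2578 34.0748 22.1400 8.1520 0.0000 0.0000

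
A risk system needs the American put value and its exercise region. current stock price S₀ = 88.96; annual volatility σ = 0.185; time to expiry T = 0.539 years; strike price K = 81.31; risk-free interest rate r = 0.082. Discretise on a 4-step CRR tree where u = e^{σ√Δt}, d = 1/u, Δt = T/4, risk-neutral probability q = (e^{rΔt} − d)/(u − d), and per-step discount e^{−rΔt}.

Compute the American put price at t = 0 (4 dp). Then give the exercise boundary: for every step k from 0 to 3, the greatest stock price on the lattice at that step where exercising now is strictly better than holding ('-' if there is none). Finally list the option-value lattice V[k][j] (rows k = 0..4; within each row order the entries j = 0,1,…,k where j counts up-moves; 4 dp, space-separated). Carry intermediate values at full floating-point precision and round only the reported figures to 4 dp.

price = 1.1852
boundary = - - - 72.5630
tree:
1.1852
2.3758 0.2909
4.6422 0.6759 0.0000
8.7470 1.5703 0.0000 0.0000
13.5111 3.6480 0.0000 0.0000 0.0000

params: Δt=0.13475 u=1.07027 d=0.93434 q=0.56477 e^(-rΔt)=0.98901
t_4 payoffs: 13.5111 3.6480 0.0000 0.0000 0.0000
t_3: node(3,0) S=72.5630 payoff=8.7470 vs cont=7.8535 → 8.7470 [stop]  node(3,1) S=83.1193 payoff=0.0000 vs cont=1.5703 → 1.5703 [wait]  node(3,2) S=95.2112 payoff=0.0000 vs cont=0.0000 → 0.0000 [wait]  node(3,3) S=109.0622 payoff=0.0000 vs cont=0.0000 → 0.0000 [wait]  ⇒ S*(3)=72.5630
t_2: node(2,0) S=77.6620 payoff=3.6480 vs cont=4.6422 → 4.6422 [wait]  node(2,1) S=88.9600 payoff=0.0000 vs cont=0.6759 → 0.6759 [wait]  node(2,2) S=101.9016 payoff=0.0000 vs cont=0.0000 → 0.0000 [wait]  ⇒ S*(2)=-
t_1: node(1,0) S=83.1193 payoff=0.0000 vs cont=2.3758 → 2.3758 [wait]  node(1,1) S=95.2112 payoff=0.0000 vs cont=0.2909 → 0.2909 [wait]  ⇒ S*(1)=-
t_0: node(0,0) S=88.9600 payoff=0.0000 vs cont=1.1852 → 1.1852 [wait]  ⇒ S*(0)=-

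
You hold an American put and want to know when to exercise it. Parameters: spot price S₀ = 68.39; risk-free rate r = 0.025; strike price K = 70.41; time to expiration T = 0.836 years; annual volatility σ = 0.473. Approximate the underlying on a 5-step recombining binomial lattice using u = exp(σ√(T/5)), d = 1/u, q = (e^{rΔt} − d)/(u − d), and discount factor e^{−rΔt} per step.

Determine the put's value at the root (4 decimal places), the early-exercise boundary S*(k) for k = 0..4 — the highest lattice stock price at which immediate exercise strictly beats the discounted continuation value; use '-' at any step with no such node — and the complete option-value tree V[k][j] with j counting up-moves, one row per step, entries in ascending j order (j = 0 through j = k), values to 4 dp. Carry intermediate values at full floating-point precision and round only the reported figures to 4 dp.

Δt=0.16720, u=1.21338, d=0.82414, q=0.46256, disc=e^(-rΔt)=0.99583
k=5 terminal: V=max(K-S,0) → 44.4079 32.1274 14.0468 0.0000 0.0000 0.0000
k=4: j=0 S=31.5504 intr=38.8596 cont=38.5659 V=38.8596[EX]; j=1 S=46.4514 intr=23.9586 cont=23.6649 V=23.9586[EX]; j=2 S=68.3900 intr=2.0200 cont=7.5178 V=7.5178[hold]; j=3 S=100.6900 intr=0.0000 cont=0.0000 V=0.0000[hold]; j=4 S=148.2451 intr=0.0000 cont=0.0000 V=0.0000[hold]  S*(4)=46.4514
k=3: j=0 S=38.2826 intr=32.1274 cont=31.8337 V=32.1274[EX]; j=1 S=56.3632 intr=14.0468 cont=16.2856 V=16.2856[hold]; j=2 S=82.9831 intr=0.0000 cont=4.0235 V=4.0235[hold]; j=3 S=122.1753 intr=0.0000 cont=0.0000 V=0.0000[hold]  S*(3)=38.2826
k=2: j=0 S=46.4514 intr=23.9586 cont=24.6962 V=24.6962[hold]; j=1 S=68.3900 intr=2.0200 cont=10.5694 V=10.5694[hold]; j=2 S=100.6900 intr=0.0000 cont=2.1534 V=2.1534[hold]  S*(2)=-
k=1: j=0 S=56.3632 intr=14.0468 cont=18.0859 V=18.0859[hold]; j=1 S=82.9831 intr=0.0000 cont=6.6486 V=6.6486[hold]  S*(1)=-
k=0: j=0 S=68.3900 intr=2.0200 cont=12.7421 V=12.7421[hold]  S*(0)=-

price = 12.7421
boundary = - - - 38.2826 46.4514
tree:
12.7421
18.0859 6.6486
24.6962 10.5694 2.1534
32.1274 16.2856 4.0235 0.0000
38.8596 23.9586 7.5178 0.0000 0.0000
44.4079 32.1274 14.0468 0.0000 0.0000 0.0000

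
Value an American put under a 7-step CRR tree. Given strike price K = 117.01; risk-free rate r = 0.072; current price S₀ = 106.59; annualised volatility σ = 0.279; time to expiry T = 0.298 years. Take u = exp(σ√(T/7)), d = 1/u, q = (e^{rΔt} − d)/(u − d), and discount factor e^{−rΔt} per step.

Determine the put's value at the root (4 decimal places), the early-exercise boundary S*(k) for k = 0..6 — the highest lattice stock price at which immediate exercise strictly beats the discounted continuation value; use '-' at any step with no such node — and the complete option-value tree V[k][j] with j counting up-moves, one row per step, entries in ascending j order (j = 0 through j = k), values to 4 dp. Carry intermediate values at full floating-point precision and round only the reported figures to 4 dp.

params: Δt=0.04257 u=1.05925 d=0.94406 q=0.51226 e^(-rΔt)=0.99694
t_7 payoffs: 45.7717 37.0792 27.3260 16.3827 4.1040 0.0000 0.0000 0.0000
t_6: node(6,0) S=75.4595 payoff=41.5505 vs cont=41.1924 → 41.5505 [stop]  node(6,1) S=84.6671 payoff=32.3429 vs cont=31.9848 → 32.3429 [stop]  node(6,2) S=94.9982 payoff=22.0118 vs cont=21.6537 → 22.0118 [stop]  node(6,3) S=106.5900 payoff=10.4200 vs cont=10.0619 → 10.4200 [stop]  node(6,4) S=119.5962 payoff=0.0000 vs cont=1.9956 → 1.9956 [wait]  node(6,5) S=134.1894 payoff=0.0000 vs cont=0.0000 → 0.0000 [wait]  node(6,6) S=150.5633 payoff=0.0000 vs cont=0.0000 → 0.0000 [wait]  ⇒ S*(6)=106.5900
t_5: node(5,0) S=79.9308 payoff=37.0792 vs cont=36.7211 → 37.0792 [stop]  node(5,1) S=89.6840 payoff=27.3260 vs cont=26.9679 → 27.3260 [stop]  node(5,2) S=100.6273 payoff=16.3827 vs cont=16.0245 → 16.3827 [stop]  node(5,3) S=112.9060 payoff=4.1040 vs cont=6.0858 → 6.0858 [wait]  node(5,4) S=126.6828 payoff=0.0000 vs cont=0.9703 → 0.9703 [wait]  node(5,5) S=142.1408 payoff=0.0000 vs cont=0.0000 → 0.0000 [wait]  ⇒ S*(5)=100.6273
t_4: node(4,0) S=84.6671 payoff=32.3429 vs cont=31.9848 → 32.3429 [stop]  node(4,1) S=94.9982 payoff=22.0118 vs cont=21.6537 → 22.0118 [stop]  node(4,2) S=106.5900 payoff=10.4200 vs cont=11.0740 → 11.0740 [wait]  node(4,3) S=119.5962 payoff=0.0000 vs cont=3.4547 → 3.4547 [wait]  node(4,4) S=134.1894 payoff=0.0000 vs cont=0.4718 → 0.4718 [wait]  ⇒ S*(4)=94.9982
t_3: node(3,0) S=89.6840 payoff=27.3260 vs cont=26.9679 → 27.3260 [stop]  node(3,1) S=100.6273 payoff=16.3827 vs cont=16.3585 → 16.3827 [stop]  node(3,2) S=112.9060 payoff=4.1040 vs cont=7.1490 → 7.1490 [wait]  node(3,3) S=126.6828 payoff=0.0000 vs cont=1.9208 → 1.9208 [wait]  ⇒ S*(3)=100.6273
t_2: node(2,0) S=94.9982 payoff=22.0118 vs cont=21.6537 → 22.0118 [stop]  node(2,1) S=106.5900 payoff=10.4200 vs cont=11.6169 → 11.6169 [wait]  node(2,2) S=119.5962 payoff=0.0000 vs cont=4.4571 → 4.4571 [wait]  ⇒ S*(2)=94.9982
t_1: node(1,0) S=100.6273 payoff=16.3827 vs cont=16.6358 → 16.6358 [wait]  node(1,1) S=112.9060 payoff=4.1040 vs cont=7.9249 → 7.9249 [wait]  ⇒ S*(1)=-
t_0: node(0,0) S=106.5900 payoff=10.4200 vs cont=12.1363 → 12.1363 [wait]  ⇒ S*(0)=-

price = 12.1363
boundary = - - 94.9982 100.6273 94.9982 100.6273 106.5900
tree:
12.1363
16.6358 7.9249
22.0118 11.6169 4.4571
27.3260 16.3827 7.1490 1.9208
32.3429 22.0118 11.0740 3.4547 0.4718
37.0792 27.3260 16.3827 6.0858 0.9703 0.0000
41.5505 32.3429 22.0118 10.4200 1.9956 0.0000 0.0000
45.7717 37.0792 27.3260 16.3827 4.1040 0.0000 0.0000 0.0000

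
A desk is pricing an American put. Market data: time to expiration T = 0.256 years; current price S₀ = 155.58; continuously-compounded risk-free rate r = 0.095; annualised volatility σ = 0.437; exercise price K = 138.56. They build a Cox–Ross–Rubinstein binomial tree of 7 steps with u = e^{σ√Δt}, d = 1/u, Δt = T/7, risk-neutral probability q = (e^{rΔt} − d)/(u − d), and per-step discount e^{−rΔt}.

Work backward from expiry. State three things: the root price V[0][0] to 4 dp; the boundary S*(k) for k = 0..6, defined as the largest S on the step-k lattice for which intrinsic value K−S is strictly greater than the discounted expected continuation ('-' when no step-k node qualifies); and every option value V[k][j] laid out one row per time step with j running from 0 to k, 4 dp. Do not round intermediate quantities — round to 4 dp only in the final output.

price = 5.2090
boundary = - - - - 111.3723 102.4432 111.3723
tree:
5.2090
8.2793 2.1740
12.7894 3.8253 0.5373
19.0676 6.5983 1.0781 0.0000
27.1877 11.0775 2.1634 0.0000 0.0000
36.1168 17.8887 4.3412 0.0000 0.0000 0.0000
44.3301 27.1877 8.7113 0.0000 0.0000 0.0000 0.0000
51.8848 36.1168 17.4803 0.0000 0.0000 0.0000 0.0000 0.0000

Δt=0.03657, u=1.08716, d=0.91983, q=0.49992, disc=e^(-rΔt)=0.99653
k=7 terminal: V=max(K-S,0) → 51.8848 36.1168 17.4803 0.0000 0.0000 0.0000 0.0000 0.0000
k=6: j=0 S=94.2299 intr=44.3301 cont=43.8495 V=44.3301[EX]; j=1 S=111.3723 intr=27.1877 cont=26.7072 V=27.1877[EX]; j=2 S=131.6332 intr=6.9268 cont=8.7113 V=8.7113[hold]; j=3 S=155.5800 intr=0.0000 cont=0.0000 V=0.0000[hold]; j=4 S=183.8832 intr=0.0000 cont=0.0000 V=0.0000[hold]; j=5 S=217.3354 intr=0.0000 cont=0.0000 V=0.0000[hold]; j=6 S=256.8731 intr=0.0000 cont=0.0000 V=0.0000[hold]  S*(6)=111.3723
k=5: j=0 S=102.4432 intr=36.1168 cont=35.6363 V=36.1168[EX]; j=1 S=121.0797 intr=17.4803 cont=17.8887 V=17.8887[hold]; j=2 S=143.1066 intr=0.0000 cont=4.3412 V=4.3412[hold]; j=3 S=169.1406 intr=0.0000 cont=0.0000 V=0.0000[hold]; j=4 S=199.9108 intr=0.0000 cont=0.0000 V=0.0000[hold]; j=5 S=236.2787 intr=0.0000 cont=0.0000 V=0.0000[hold]  S*(5)=102.4432
k=4: j=0 S=111.3723 intr=27.1877 cont=26.9106 V=27.1877[EX]; j=1 S=131.6332 intr=6.9268 cont=11.0775 V=11.0775[hold]; j=2 S=155.5800 intr=0.0000 cont=2.1634 V=2.1634[hold]; j=3 S=183.8832 intr=0.0000 cont=0.0000 V=0.0000[hold]; j=4 S=217.3354 intr=0.0000 cont=0.0000 V=0.0000[hold]  S*(4)=111.3723
k=3: j=0 S=121.0797 intr=17.4803 cont=19.0676 V=19.0676[hold]; j=1 S=143.1066 intr=0.0000 cont=6.5983 V=6.5983[hold]; j=2 S=169.1406 intr=0.0000 cont=1.0781 V=1.0781[hold]; j=3 S=199.9108 intr=0.0000 cont=0.0000 V=0.0000[hold]  S*(3)=-
k=2: j=0 S=131.6332 intr=6.9268 cont=12.7894 V=12.7894[hold]; j=1 S=155.5800 intr=0.0000 cont=3.8253 V=3.8253[hold]; j=2 S=183.8832 intr=0.0000 cont=0.5373 V=0.5373[hold]  S*(2)=-
k=1: j=0 S=143.1066 intr=0.0000 cont=8.2793 V=8.2793[hold]; j=1 S=169.1406 intr=0.0000 cont=2.1740 V=2.1740[hold]  S*(1)=-
k=0: j=0 S=155.5800 intr=0.0000 cont=5.2090 V=5.2090[hold]  S*(0)=-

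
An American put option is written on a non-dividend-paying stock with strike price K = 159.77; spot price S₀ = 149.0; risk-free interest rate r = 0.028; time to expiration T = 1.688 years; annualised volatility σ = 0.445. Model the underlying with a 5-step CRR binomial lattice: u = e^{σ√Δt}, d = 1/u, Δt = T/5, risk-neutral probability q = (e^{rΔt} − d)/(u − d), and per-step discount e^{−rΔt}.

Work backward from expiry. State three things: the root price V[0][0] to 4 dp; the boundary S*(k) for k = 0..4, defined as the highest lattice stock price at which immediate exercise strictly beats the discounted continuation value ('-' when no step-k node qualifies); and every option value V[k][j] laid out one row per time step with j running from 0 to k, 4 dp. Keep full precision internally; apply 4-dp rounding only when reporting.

Δt=0.33760, u=1.29506, d=0.77216, q=0.45388, disc=e^(-rΔt)=0.99059
k=5 terminal: V=max(K-S,0) → 118.8693 91.1718 44.7178 0.0000 0.0000 0.0000
k=4: j=0 S=52.9690 intr=106.8010 cont=105.2979 V=106.8010[EX]; j=1 S=88.8391 intr=70.9309 cont=69.4278 V=70.9309[EX]; j=2 S=149.0000 intr=10.7700 cont=24.1914 V=24.1914[hold]; j=3 S=249.9013 intr=0.0000 cont=0.0000 V=0.0000[hold]; j=4 S=419.1321 intr=0.0000 cont=0.0000 V=0.0000[hold]  S*(4)=88.8391
k=3: j=0 S=68.5982 intr=91.1718 cont=89.6686 V=91.1718[EX]; j=1 S=115.0522 intr=44.7178 cont=49.2490 V=49.2490[hold]; j=2 S=192.9645 intr=0.0000 cont=13.0871 V=13.0871[hold]; j=3 S=323.6382 intr=0.0000 cont=0.0000 V=0.0000[hold]  S*(3)=68.5982
k=2: j=0 S=88.8391 intr=70.9309 cont=71.4651 V=71.4651[hold]; j=1 S=149.0000 intr=10.7700 cont=32.5269 V=32.5269[hold]; j=2 S=249.9013 intr=0.0000 cont=7.0799 V=7.0799[hold]  S*(2)=-
k=1: j=0 S=115.0522 intr=44.7178 cont=53.2857 V=53.2857[hold]; j=1 S=192.9645 intr=0.0000 cont=20.7796 V=20.7796[hold]  S*(1)=-
k=0: j=0 S=149.0000 intr=10.7700 cont=38.1693 V=38.1693[hold]  S*(0)=-

price = 38.1693
boundary = - - - 68.5982 88.8391
tree:
38.1693
53.2857 20.7796
71.4651 32.5269 7.0799
91.1718 49.2490 13.0871 0.0000
106.8010 70.9309 24.1914 0.0000 0.0000
118.8693 91.1718 44.7178 0.0000 0.0000 0.0000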